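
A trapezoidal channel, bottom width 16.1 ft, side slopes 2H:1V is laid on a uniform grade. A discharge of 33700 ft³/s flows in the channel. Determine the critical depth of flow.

y_c = 24.5 ft

At critical depth, Q² T / (g A³) = 1, i.e. A³/T = Q²/g = 33700²/32.2 = 35270000.
Trying y = 18.5 ft: A³/T = 10520000 — short.
Trying y = 26.5 ft: A³/T = 50290000 — over.
Trying y = 24.5 ft: A³/T = 35560000 — matches.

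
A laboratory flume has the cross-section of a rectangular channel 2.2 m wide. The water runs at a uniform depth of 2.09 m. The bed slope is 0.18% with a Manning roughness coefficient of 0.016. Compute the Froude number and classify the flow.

subcritical

Flow area A = b·y = 2.2 × 2.09 = 4.598 m². Wetted perimeter P = b + 2y = 2.2 + 2×2.09 = 6.38 m.
Hydraulic radius R = A/P = 4.598/6.38 = 0.7207 m.
V = (1/n) R^(2/3) √S = (1/0.016) × 0.7207^(2/3) × √0.0018 = 2.131 m/s. Hydraulic depth D_h = A/T = 4.598/2.2 = 2.09 m.
Froude number Fr = V/√(g·D_h) = 2.131/√(9.81×2.09) = 0.471, which is less than 1, so the flow is subcritical.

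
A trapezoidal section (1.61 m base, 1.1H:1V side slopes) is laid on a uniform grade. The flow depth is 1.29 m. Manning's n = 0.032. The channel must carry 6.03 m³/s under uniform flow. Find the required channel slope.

With bottom width b = 1.61 m and side slope z = 1.1: A = (b + zy)y = (1.61 + 1.1×1.29)×1.29 = 3.907 m²; P = b + 2y√(1+z²) = 1.61 + 2×1.29×1.487 = 5.445 m.
Hydraulic radius R = A/P = 3.907/5.445 = 0.7176 m.
From Manning's equation, S = [nQ / (1 A R^(2/3))]² = [0.032 × 6.03 / (1 × 3.907 × 0.7176^(2/3))]² = 0.0038.

S = 0.0038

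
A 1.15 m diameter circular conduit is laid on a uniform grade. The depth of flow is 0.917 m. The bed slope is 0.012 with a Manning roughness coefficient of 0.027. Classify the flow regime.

subcritical

For a circular section of diameter D = 1.15 m at depth y = 0.917 m, the central angle is θ = 2 arccos(1 − 2y/D) = 4.416 rad. Then A = (D²/8)(θ − sin θ) = 0.888 m² and P = Dθ/2 = 2.539 m.
Hydraulic radius R = A/P = 0.888/2.539 = 0.3498 m.
V = (1/n) R^(2/3) √S = (1/0.027) × 0.3498^(2/3) × √0.012 = 2.014 m/s. Hydraulic depth D_h = A/T = 0.888/0.9245 = 0.9606 m.
Froude number Fr = V/√(g·D_h) = 2.014/√(9.81×0.9606) = 0.656, which is less than 1, so the flow is subcritical.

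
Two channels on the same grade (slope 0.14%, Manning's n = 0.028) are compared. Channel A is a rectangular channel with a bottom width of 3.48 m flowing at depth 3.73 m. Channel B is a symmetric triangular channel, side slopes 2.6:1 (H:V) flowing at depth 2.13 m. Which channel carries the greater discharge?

Channel A: Flow area A = b·y = 3.48 × 3.73 = 12.98 m². Wetted perimeter P = b + 2y = 3.48 + 2×3.73 = 10.94 m. Hydraulic radius R = A/P = 12.98/10.94 = 1.187 m. Q_A = (1/0.028)·12.98·1.187^(2/3)·√0.0014 = 19.44 m³/s.
Channel B: For a triangular section with side slope z = 2.6: A = zy² = 2.6×2.13² = 11.8 m²; P = 2y√(1+z²) = 2×2.13×2.786 = 11.87 m. Hydraulic radius R = A/P = 11.8/11.87 = 0.994 m. Q_B = (1/0.028)·11.8·0.994^(2/3)·√0.0014 = 15.7 m³/s.
Q_A = 19.44 m³/s vs Q_B = 15.7 m³/s, so channel A carries more.

channel A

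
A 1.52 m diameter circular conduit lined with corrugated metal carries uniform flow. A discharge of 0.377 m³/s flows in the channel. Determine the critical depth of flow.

At critical depth, Q² T / (g A³) = 1, i.e. A³/T = Q²/g = 0.377²/9.81 = 0.01449.
Trying y = 0.221 m: A³/T = 0.004051 — low.
Trying y = 0.361 m: A³/T = 0.02777 — high.
Trying y = 0.306 m: A³/T = 0.01455 — close enough.

y_c = 0.306 m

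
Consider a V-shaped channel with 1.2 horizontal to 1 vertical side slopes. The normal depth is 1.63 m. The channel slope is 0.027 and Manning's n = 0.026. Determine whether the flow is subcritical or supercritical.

For a triangular section with side slope z = 1.2: A = zy² = 1.2×1.63² = 3.188 m²; P = 2y√(1+z²) = 2×1.63×1.562 = 5.092 m.
Hydraulic radius R = A/P = 3.188/5.092 = 0.6261 m.
V = (1/n) R^(2/3) √S = (1/0.026) × 0.6261^(2/3) × √0.027 = 4.625 m/s. Hydraulic depth D_h = A/T = 3.188/3.912 = 0.815 m.
Froude number Fr = V/√(g·D_h) = 4.625/√(9.81×0.815) = 1.64, which is greater than 1, so the flow is supercritical.

supercritical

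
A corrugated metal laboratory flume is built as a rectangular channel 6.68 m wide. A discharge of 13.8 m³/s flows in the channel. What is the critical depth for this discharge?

y_c = 0.758 m

For a rectangular channel, critical depth y_c = (q²/g)^(1/3) where q = Q/b = 13.8/6.68 = 2.066 m²/s.
So y_c = (2.066²/9.81)^(1/3) = 0.758 m.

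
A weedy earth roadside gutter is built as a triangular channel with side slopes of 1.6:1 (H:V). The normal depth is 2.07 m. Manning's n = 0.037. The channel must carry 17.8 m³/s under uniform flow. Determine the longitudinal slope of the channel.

For a triangular section with side slope z = 1.6: A = zy² = 1.6×2.07² = 6.856 m²; P = 2y√(1+z²) = 2×2.07×1.887 = 7.811 m.
Hydraulic radius R = A/P = 6.856/7.811 = 0.8777 m.
From Manning's equation, S = [nQ / (1 A R^(2/3))]² = [0.037 × 17.8 / (1 × 6.856 × 0.8777^(2/3))]² = 0.011.

S = 0.011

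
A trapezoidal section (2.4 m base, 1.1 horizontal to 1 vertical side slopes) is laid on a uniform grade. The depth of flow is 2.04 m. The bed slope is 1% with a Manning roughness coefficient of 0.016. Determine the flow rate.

Q = 63.8 m³/s

With bottom width b = 2.4 m and side slope z = 1.1: A = (b + zy)y = (2.4 + 1.1×2.04)×2.04 = 9.474 m²; P = b + 2y√(1+z²) = 2.4 + 2×2.04×1.487 = 8.465 m.
Hydraulic radius R = A/P = 9.474/8.465 = 1.119 m.
Manning's equation: Q = (1/n) A R^(2/3) S^(1/2) = (1/0.016) × 9.474 × 1.119^(2/3) × 0.01^(1/2) = 63.8 m³/s.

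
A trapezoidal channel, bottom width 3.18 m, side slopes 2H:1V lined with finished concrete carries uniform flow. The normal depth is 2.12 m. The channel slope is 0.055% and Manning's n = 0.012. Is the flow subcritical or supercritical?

With bottom width b = 3.18 m and side slope z = 2: A = (b + zy)y = (3.18 + 2×2.12)×2.12 = 15.73 m²; P = b + 2y√(1+z²) = 3.18 + 2×2.12×2.236 = 12.66 m.
Hydraulic radius R = A/P = 15.73/12.66 = 1.242 m.
V = (1/n) R^(2/3) √S = (1/0.012) × 1.242^(2/3) × √0.00055 = 2.259 m/s. Hydraulic depth D_h = A/T = 15.73/11.66 = 1.349 m.
Froude number Fr = V/√(g·D_h) = 2.259/√(9.81×1.349) = 0.621, which is less than 1, so the flow is subcritical.

subcritical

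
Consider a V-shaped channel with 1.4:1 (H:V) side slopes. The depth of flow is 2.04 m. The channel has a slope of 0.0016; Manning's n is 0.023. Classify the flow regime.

subcritical

For a triangular section with side slope z = 1.4: A = zy² = 1.4×2.04² = 5.826 m²; P = 2y√(1+z²) = 2×2.04×1.72 = 7.019 m.
Hydraulic radius R = A/P = 5.826/7.019 = 0.83 m.
V = (1/n) R^(2/3) √S = (1/0.023) × 0.83^(2/3) × √0.0016 = 1.536 m/s. Hydraulic depth D_h = A/T = 5.826/5.712 = 1.02 m.
Froude number Fr = V/√(g·D_h) = 1.536/√(9.81×1.02) = 0.486, which is less than 1, so the flow is subcritical.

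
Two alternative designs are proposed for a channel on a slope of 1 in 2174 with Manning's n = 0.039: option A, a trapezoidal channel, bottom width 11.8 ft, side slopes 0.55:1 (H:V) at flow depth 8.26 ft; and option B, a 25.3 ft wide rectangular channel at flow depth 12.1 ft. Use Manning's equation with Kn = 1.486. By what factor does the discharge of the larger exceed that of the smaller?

2.84

Channel A: With bottom width b = 11.8 ft and side slope z = 0.55: A = (b + zy)y = (11.8 + 0.55×8.26)×8.26 = 135 ft²; P = b + 2y√(1+z²) = 11.8 + 2×8.26×1.141 = 30.65 ft. Hydraulic radius R = A/P = 135/30.65 = 4.404 ft. Q_A = (1.486/0.039)·135·4.404^(2/3)·√0.00046 = 296.4 ft³/s.
Channel B: Flow area A = b·y = 25.3 × 12.1 = 306.1 ft². Wetted perimeter P = b + 2y = 25.3 + 2×12.1 = 49.5 ft. Hydraulic radius R = A/P = 306.1/49.5 = 6.184 ft. Q_B = (1.486/0.039)·306.1·6.184^(2/3)·√0.00046 = 842.9 ft³/s.
The larger discharge is 842.9 ft³/s and the smaller is 296.4 ft³/s; the ratio is 2.84.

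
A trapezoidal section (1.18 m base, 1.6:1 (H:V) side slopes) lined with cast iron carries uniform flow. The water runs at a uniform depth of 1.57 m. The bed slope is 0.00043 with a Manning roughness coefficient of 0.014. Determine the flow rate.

With bottom width b = 1.18 m and side slope z = 1.6: A = (b + zy)y = (1.18 + 1.6×1.57)×1.57 = 5.796 m²; P = b + 2y√(1+z²) = 1.18 + 2×1.57×1.887 = 7.105 m.
Hydraulic radius R = A/P = 5.796/7.105 = 0.8159 m.
Manning's equation: Q = (1/n) A R^(2/3) S^(1/2) = (1/0.014) × 5.796 × 0.8159^(2/3) × 0.00043^(1/2) = 7.5 m³/s.

Q = 7.5 m³/s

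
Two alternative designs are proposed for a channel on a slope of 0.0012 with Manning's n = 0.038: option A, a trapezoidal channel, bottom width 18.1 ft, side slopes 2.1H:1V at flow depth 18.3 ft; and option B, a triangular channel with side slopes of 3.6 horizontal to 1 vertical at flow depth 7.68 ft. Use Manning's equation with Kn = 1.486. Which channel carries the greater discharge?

channel A

Channel A: With bottom width b = 18.1 ft and side slope z = 2.1: A = (b + zy)y = (18.1 + 2.1×18.3)×18.3 = 1034 ft²; P = b + 2y√(1+z²) = 18.1 + 2×18.3×2.326 = 103.2 ft. Hydraulic radius R = A/P = 1034/103.2 = 10.02 ft. Q_A = (1.486/0.038)·1034·10.02^(2/3)·√0.0012 = 6514 ft³/s.
Channel B: For a triangular section with side slope z = 3.6: A = zy² = 3.6×7.68² = 212.3 ft²; P = 2y√(1+z²) = 2×7.68×3.736 = 57.39 ft. Hydraulic radius R = A/P = 212.3/57.39 = 3.7 ft. Q_B = (1.486/0.038)·212.3·3.7^(2/3)·√0.0012 = 688.1 ft³/s.
Q_A = 6514 ft³/s vs Q_B = 688.1 ft³/s, so channel A carries more.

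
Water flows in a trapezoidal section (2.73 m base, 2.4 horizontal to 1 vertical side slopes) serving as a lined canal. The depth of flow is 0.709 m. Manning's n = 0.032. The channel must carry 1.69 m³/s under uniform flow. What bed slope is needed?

S = 0.000768

With bottom width b = 2.73 m and side slope z = 2.4: A = (b + zy)y = (2.73 + 2.4×0.709)×0.709 = 3.142 m²; P = b + 2y√(1+z²) = 2.73 + 2×0.709×2.6 = 6.417 m.
Hydraulic radius R = A/P = 3.142/6.417 = 0.4897 m.
From Manning's equation, S = [nQ / (1 A R^(2/3))]² = [0.032 × 1.69 / (1 × 3.142 × 0.4897^(2/3))]² = 0.000768.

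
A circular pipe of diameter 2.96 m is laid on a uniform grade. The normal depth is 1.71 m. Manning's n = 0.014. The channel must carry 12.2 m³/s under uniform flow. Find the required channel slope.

S = 0.00229

For a circular section of diameter D = 2.96 m at depth y = 1.71 m, the central angle is θ = 2 arccos(1 − 2y/D) = 3.454 rad. Then A = (D²/8)(θ − sin θ) = 4.119 m² and P = Dθ/2 = 5.111 m.
Hydraulic radius R = A/P = 4.119/5.111 = 0.8058 m.
From Manning's equation, S = [nQ / (1 A R^(2/3))]² = [0.014 × 12.2 / (1 × 4.119 × 0.8058^(2/3))]² = 0.00229.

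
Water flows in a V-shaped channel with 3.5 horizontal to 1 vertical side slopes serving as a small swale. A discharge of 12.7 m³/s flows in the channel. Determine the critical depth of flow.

At critical depth, Q² T / (g A³) = 1, i.e. A³/T = Q²/g = 12.7²/9.81 = 16.44.
Trying y = 0.927 m: A³/T = 4.193 — short.
Trying y = 1.22 m: A³/T = 16.55 — matches.

y_c = 1.22 m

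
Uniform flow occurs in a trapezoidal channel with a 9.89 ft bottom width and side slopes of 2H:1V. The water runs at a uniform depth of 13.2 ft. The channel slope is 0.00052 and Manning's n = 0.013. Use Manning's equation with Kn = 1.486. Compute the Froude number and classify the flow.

subcritical

With bottom width b = 9.89 ft and side slope z = 2: A = (b + zy)y = (9.89 + 2×13.2)×13.2 = 479 ft²; P = b + 2y√(1+z²) = 9.89 + 2×13.2×2.236 = 68.92 ft.
Hydraulic radius R = A/P = 479/68.92 = 6.95 ft.
V = (1.486/n) R^(2/3) √S = (1.486/0.013) × 6.95^(2/3) × √0.00052 = 9.493 ft/s. Hydraulic depth D_h = A/T = 479/62.69 = 7.641 ft.
Froude number Fr = V/√(g·D_h) = 9.493/√(32.2×7.641) = 0.605, which is less than 1, so the flow is subcritical.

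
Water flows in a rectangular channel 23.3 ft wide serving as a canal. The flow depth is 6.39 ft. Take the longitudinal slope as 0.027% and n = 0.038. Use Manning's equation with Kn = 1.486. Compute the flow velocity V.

V = 1.65 ft/s

Flow area A = b·y = 23.3 × 6.39 = 148.9 ft². Wetted perimeter P = b + 2y = 23.3 + 2×6.39 = 36.08 ft.
Hydraulic radius R = A/P = 148.9/36.08 = 4.127 ft.
From Manning's equation, V = (1.486/n) R^(2/3) S^(1/2) = (1.486/0.038) × 4.127^(2/3) × 0.00027^(1/2) = 1.65 ft/s.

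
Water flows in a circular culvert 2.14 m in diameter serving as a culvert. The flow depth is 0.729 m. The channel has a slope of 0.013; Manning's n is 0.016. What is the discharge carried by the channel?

Q = 4.22 m³/s

For a circular section of diameter D = 2.14 m at depth y = 0.729 m, the central angle is θ = 2 arccos(1 − 2y/D) = 2.493 rad. Then A = (D²/8)(θ − sin θ) = 1.081 m² and P = Dθ/2 = 2.667 m.
Hydraulic radius R = A/P = 1.081/2.667 = 0.4053 m.
Manning's equation: Q = (1/n) A R^(2/3) S^(1/2) = (1/0.016) × 1.081 × 0.4053^(2/3) × 0.013^(1/2) = 4.22 m³/s.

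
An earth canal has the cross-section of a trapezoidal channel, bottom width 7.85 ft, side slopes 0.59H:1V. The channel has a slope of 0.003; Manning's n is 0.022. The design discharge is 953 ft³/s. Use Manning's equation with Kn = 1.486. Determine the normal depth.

Manning's equation rearranged: A R^(2/3) = nQ / (1.486·√S) = 0.022 × 953 / (1.486 × √0.003) = 257.6.
Trying y = 9.43 ft: A R^(2/3) = 332 — high.
Trying y = 8.22 ft: A R^(2/3) = 257.6 — matches.

y_n = 8.22 ft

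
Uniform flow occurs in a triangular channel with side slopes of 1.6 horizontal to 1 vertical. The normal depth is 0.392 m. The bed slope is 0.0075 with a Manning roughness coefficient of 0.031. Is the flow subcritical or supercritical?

For a triangular section with side slope z = 1.6: A = zy² = 1.6×0.392² = 0.2459 m²; P = 2y√(1+z²) = 2×0.392×1.887 = 1.479 m.
Hydraulic radius R = A/P = 0.2459/1.479 = 0.1662 m.
V = (1/n) R^(2/3) √S = (1/0.031) × 0.1662^(2/3) × √0.0075 = 0.8445 m/s. Hydraulic depth D_h = A/T = 0.2459/1.254 = 0.196 m.
Froude number Fr = V/√(g·D_h) = 0.8445/√(9.81×0.196) = 0.609, which is less than 1, so the flow is subcritical.

subcritical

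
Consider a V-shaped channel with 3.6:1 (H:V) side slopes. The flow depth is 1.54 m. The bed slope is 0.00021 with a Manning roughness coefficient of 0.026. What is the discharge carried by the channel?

For a triangular section with side slope z = 3.6: A = zy² = 3.6×1.54² = 8.538 m²; P = 2y√(1+z²) = 2×1.54×3.736 = 11.51 m.
Hydraulic radius R = A/P = 8.538/11.51 = 0.7419 m.
Manning's equation: Q = (1/n) A R^(2/3) S^(1/2) = (1/0.026) × 8.538 × 0.7419^(2/3) × 0.00021^(1/2) = 3.9 m³/s.

Q = 3.9 m³/s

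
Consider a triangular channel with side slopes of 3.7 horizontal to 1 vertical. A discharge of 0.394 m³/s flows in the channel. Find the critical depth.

y_c = 0.297 m

At critical depth, Q² T / (g A³) = 1, i.e. A³/T = Q²/g = 0.394²/9.81 = 0.01582.
Try y = 0.208 m: A³/T = 0.002665 — low.
Try y = 0.297 m: A³/T = 0.01582 — ≈ 0.01582.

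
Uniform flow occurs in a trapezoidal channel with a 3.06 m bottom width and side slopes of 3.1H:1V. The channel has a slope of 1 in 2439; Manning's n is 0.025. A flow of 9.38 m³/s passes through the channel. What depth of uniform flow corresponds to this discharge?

Manning's equation rearranged: A R^(2/3) = nQ / (1·√S) = 0.025 × 9.38 / (√0.00041) = 11.58.
Try y = 1.15 m: A R^(2/3) = 6.132 — short.
Try y = 1.75 m: A R^(2/3) = 15.11 — over.
Try y = 1.55 m: A R^(2/3) = 11.59 — matches.

y_n = 1.55 m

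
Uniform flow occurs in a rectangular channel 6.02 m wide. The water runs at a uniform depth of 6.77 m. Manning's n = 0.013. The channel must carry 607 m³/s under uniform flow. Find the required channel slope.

Flow area A = b·y = 6.02 × 6.77 = 40.76 m². Wetted perimeter P = b + 2y = 6.02 + 2×6.77 = 19.56 m.
Hydraulic radius R = A/P = 40.76/19.56 = 2.084 m.
From Manning's equation, S = [nQ / (1 A R^(2/3))]² = [0.013 × 607 / (1 × 40.76 × 2.084^(2/3))]² = 0.0141.

S = 0.0141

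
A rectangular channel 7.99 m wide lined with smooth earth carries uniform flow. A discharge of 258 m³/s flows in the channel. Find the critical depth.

y_c = 4.74 m

For a rectangular channel, critical depth y_c = (q²/g)^(1/3) where q = Q/b = 258/7.99 = 32.29 m²/s.
So y_c = (32.29²/9.81)^(1/3) = 4.74 m.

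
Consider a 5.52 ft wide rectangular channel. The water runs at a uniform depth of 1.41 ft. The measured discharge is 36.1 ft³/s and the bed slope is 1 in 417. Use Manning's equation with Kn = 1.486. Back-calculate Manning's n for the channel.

n = 0.015

Flow area A = b·y = 5.52 × 1.41 = 7.783 ft². Wetted perimeter P = b + 2y = 5.52 + 2×1.41 = 8.34 ft.
Hydraulic radius R = A/P = 7.783/8.34 = 0.9332 ft.
Rearranging Manning's equation: n = (1.486/Q) A R^(2/3) S^(1/2) = (1.486/36.1) × 7.783 × 0.9332^(2/3) × √0.002398 = 0.015.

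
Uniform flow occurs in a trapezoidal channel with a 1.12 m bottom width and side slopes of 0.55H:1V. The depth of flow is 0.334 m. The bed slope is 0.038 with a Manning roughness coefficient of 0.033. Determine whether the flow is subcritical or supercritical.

supercritical

With bottom width b = 1.12 m and side slope z = 0.55: A = (b + zy)y = (1.12 + 0.55×0.334)×0.334 = 0.4354 m²; P = b + 2y√(1+z²) = 1.12 + 2×0.334×1.141 = 1.882 m.
Hydraulic radius R = A/P = 0.4354/1.882 = 0.2313 m.
V = (1/n) R^(2/3) √S = (1/0.033) × 0.2313^(2/3) × √0.038 = 2.226 m/s. Hydraulic depth D_h = A/T = 0.4354/1.487 = 0.2927 m.
Froude number Fr = V/√(g·D_h) = 2.226/√(9.81×0.2927) = 1.31, which is greater than 1, so the flow is supercritical.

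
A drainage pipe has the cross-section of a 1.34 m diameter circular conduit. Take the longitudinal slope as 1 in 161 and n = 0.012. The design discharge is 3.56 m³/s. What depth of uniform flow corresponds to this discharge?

y_n = 0.904 m

Manning's equation rearranged: A R^(2/3) = nQ / (1·√S) = 0.012 × 3.56 / (√0.006211) = 0.5421.
Try y = 1.1 m: A R^(2/3) = 0.6812 — too large.
Try y = 0.668 m: A R^(2/3) = 0.3384 — too small.
Try y = 0.904 m: A R^(2/3) = 0.542 — matches.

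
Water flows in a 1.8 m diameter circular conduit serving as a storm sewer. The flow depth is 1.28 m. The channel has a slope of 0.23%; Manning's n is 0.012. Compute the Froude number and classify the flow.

For a circular section of diameter D = 1.8 m at depth y = 1.28 m, the central angle is θ = 2 arccos(1 − 2y/D) = 4.013 rad. Then A = (D²/8)(θ − sin θ) = 1.935 m² and P = Dθ/2 = 3.612 m.
Hydraulic radius R = A/P = 1.935/3.612 = 0.5358 m.
V = (1/n) R^(2/3) √S = (1/0.012) × 0.5358^(2/3) × √0.0023 = 2.637 m/s. Hydraulic depth D_h = A/T = 1.935/1.632 = 1.186 m.
Froude number Fr = V/√(g·D_h) = 2.637/√(9.81×1.186) = 0.773, which is less than 1, so the flow is subcritical.

subcritical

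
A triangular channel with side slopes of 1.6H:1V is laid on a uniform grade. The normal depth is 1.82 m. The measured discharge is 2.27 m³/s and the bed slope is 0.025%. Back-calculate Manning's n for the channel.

For a triangular section with side slope z = 1.6: A = zy² = 1.6×1.82² = 5.3 m²; P = 2y√(1+z²) = 2×1.82×1.887 = 6.868 m.
Hydraulic radius R = A/P = 5.3/6.868 = 0.7717 m.
Rearranging Manning's equation: n = (1/Q) A R^(2/3) S^(1/2) = (1/2.27) × 5.3 × 0.7717^(2/3) × √0.00025 = 0.0311.

n = 0.0311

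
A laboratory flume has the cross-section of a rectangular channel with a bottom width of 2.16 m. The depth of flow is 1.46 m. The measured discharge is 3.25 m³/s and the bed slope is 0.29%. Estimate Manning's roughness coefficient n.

Flow area A = b·y = 2.16 × 1.46 = 3.154 m². Wetted perimeter P = b + 2y = 2.16 + 2×1.46 = 5.08 m.
Hydraulic radius R = A/P = 3.154/5.08 = 0.6208 m.
Rearranging Manning's equation: n = (1/Q) A R^(2/3) S^(1/2) = (1/3.25) × 3.154 × 0.6208^(2/3) × √0.0029 = 0.038.

n = 0.038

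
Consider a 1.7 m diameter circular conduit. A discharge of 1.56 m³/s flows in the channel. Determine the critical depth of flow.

At critical depth, Q² T / (g A³) = 1, i.e. A³/T = Q²/g = 1.56²/9.81 = 0.2481.
Try y = 0.512 m: A³/T = 0.1224 — low.
Try y = 0.693 m: A³/T = 0.3935 — high.
Try y = 0.615 m: A³/T = 0.2486 — matches.

y_c = 0.615 m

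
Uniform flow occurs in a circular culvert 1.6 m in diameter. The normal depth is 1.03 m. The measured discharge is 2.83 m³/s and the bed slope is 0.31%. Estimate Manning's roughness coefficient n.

n = 0.016

For a circular section of diameter D = 1.6 m at depth y = 1.03 m, the central angle is θ = 2 arccos(1 − 2y/D) = 3.725 rad. Then A = (D²/8)(θ − sin θ) = 1.368 m² and P = Dθ/2 = 2.98 m.
Hydraulic radius R = A/P = 1.368/2.98 = 0.4591 m.
Rearranging Manning's equation: n = (1/Q) A R^(2/3) S^(1/2) = (1/2.83) × 1.368 × 0.4591^(2/3) × √0.0031 = 0.016.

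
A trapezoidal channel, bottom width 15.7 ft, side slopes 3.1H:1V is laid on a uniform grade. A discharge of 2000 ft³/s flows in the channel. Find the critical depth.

y_c = 5.58 ft

At critical depth, Q² T / (g A³) = 1, i.e. A³/T = Q²/g = 2000²/32.2 = 124200.
At y = 4.01 ft: A³/T = 35390 — low.
At y = 6.71 ft: A³/T = 256400 — high.
At y = 5.58 ft: A³/T = 124100 — matches.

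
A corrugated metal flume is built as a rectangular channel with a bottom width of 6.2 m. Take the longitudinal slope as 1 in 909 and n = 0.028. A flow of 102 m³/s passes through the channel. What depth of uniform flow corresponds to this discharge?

Manning's equation rearranged: A R^(2/3) = nQ / (1·√S) = 0.028 × 102 / (√0.0011) = 86.11.
Try y = 9.29 m: A R^(2/3) = 101.1 — too large.
Try y = 6.75 m: A R^(2/3) = 69.16 — too small.
Try y = 8.11 m: A R^(2/3) = 86.15 — ≈ 86.11.

y_n = 8.11 m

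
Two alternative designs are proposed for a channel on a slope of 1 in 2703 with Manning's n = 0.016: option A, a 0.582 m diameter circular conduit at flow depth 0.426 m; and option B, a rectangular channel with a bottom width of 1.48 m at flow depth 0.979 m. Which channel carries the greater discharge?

Channel A: For a circular section of diameter D = 0.582 m at depth y = 0.426 m, the central angle is θ = 2 arccos(1 − 2y/D) = 4.106 rad. Then A = (D²/8)(θ − sin θ) = 0.2087 m² and P = Dθ/2 = 1.195 m. Hydraulic radius R = A/P = 0.2087/1.195 = 0.1746 m. Q_A = (1/0.016)·0.2087·0.1746^(2/3)·√0.00037 = 0.07837 m³/s.
Channel B: Flow area A = b·y = 1.48 × 0.979 = 1.449 m². Wetted perimeter P = b + 2y = 1.48 + 2×0.979 = 3.438 m. Hydraulic radius R = A/P = 1.449/3.438 = 0.4214 m. Q_B = (1/0.016)·1.449·0.4214^(2/3)·√0.00037 = 0.9791 m³/s.
Q_A = 0.07837 m³/s vs Q_B = 0.9791 m³/s, so channel B carries more.

channel B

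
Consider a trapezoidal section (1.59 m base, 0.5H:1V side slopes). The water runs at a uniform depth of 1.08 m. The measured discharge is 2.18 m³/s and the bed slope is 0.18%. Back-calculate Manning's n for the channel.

n = 0.0309

With bottom width b = 1.59 m and side slope z = 0.5: A = (b + zy)y = (1.59 + 0.5×1.08)×1.08 = 2.3 m²; P = b + 2y√(1+z²) = 1.59 + 2×1.08×1.118 = 4.005 m.
Hydraulic radius R = A/P = 2.3/4.005 = 0.5744 m.
Rearranging Manning's equation: n = (1/Q) A R^(2/3) S^(1/2) = (1/2.18) × 2.3 × 0.5744^(2/3) × √0.0018 = 0.0309.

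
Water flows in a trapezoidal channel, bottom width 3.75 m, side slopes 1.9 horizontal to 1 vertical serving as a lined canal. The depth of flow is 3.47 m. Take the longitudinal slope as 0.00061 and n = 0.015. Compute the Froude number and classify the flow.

subcritical

With bottom width b = 3.75 m and side slope z = 1.9: A = (b + zy)y = (3.75 + 1.9×3.47)×3.47 = 35.89 m²; P = b + 2y√(1+z²) = 3.75 + 2×3.47×2.147 = 18.65 m.
Hydraulic radius R = A/P = 35.89/18.65 = 1.924 m.
V = (1/n) R^(2/3) √S = (1/0.015) × 1.924^(2/3) × √0.00061 = 2.547 m/s. Hydraulic depth D_h = A/T = 35.89/16.94 = 2.119 m.
Froude number Fr = V/√(g·D_h) = 2.547/√(9.81×2.119) = 0.559, which is less than 1, so the flow is subcritical.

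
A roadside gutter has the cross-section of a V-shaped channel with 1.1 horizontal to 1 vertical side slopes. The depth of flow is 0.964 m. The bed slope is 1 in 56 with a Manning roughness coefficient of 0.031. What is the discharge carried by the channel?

Q = 2.22 m³/s

For a triangular section with side slope z = 1.1: A = zy² = 1.1×0.964² = 1.022 m²; P = 2y√(1+z²) = 2×0.964×1.487 = 2.866 m.
Hydraulic radius R = A/P = 1.022/2.866 = 0.3567 m.
Manning's equation: Q = (1/n) A R^(2/3) S^(1/2) = (1/0.031) × 1.022 × 0.3567^(2/3) × 0.01786^(1/2) = 2.22 m³/s.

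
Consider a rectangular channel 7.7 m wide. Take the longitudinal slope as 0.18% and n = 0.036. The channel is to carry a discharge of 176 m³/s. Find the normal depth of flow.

Manning's equation rearranged: A R^(2/3) = nQ / (1·√S) = 0.036 × 176 / (√0.0018) = 149.3.
Try y = 8.29 m: A R^(2/3) = 121.6 — low.
Try y = 9.84 m: A R^(2/3) = 149.3 — close enough.

y_n = 9.84 m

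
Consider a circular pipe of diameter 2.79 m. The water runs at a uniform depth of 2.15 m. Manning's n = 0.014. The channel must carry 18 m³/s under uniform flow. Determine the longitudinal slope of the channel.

S = 0.00311

For a circular section of diameter D = 2.79 m at depth y = 2.15 m, the central angle is θ = 2 arccos(1 − 2y/D) = 4.285 rad. Then A = (D²/8)(θ − sin θ) = 5.055 m² and P = Dθ/2 = 5.978 m.
Hydraulic radius R = A/P = 5.055/5.978 = 0.8456 m.
From Manning's equation, S = [nQ / (1 A R^(2/3))]² = [0.014 × 18 / (1 × 5.055 × 0.8456^(2/3))]² = 0.00311.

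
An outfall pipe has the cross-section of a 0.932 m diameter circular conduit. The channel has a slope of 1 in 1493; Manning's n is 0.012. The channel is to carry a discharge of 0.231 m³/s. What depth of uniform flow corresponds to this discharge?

Manning's equation rearranged: A R^(2/3) = nQ / (1·√S) = 0.012 × 0.231 / (√0.0006698) = 0.1071.
Try y = 0.484 m: A R^(2/3) = 0.1377 — high.
Try y = 0.351 m: A R^(2/3) = 0.0779 — low.
Try y = 0.418 m: A R^(2/3) = 0.107 — close enough.

y_n = 0.418 m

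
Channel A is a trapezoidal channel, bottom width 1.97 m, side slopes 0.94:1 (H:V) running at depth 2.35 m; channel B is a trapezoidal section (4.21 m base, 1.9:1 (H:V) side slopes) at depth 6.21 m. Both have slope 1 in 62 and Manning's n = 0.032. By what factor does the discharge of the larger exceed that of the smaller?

Channel A: With bottom width b = 1.97 m and side slope z = 0.94: A = (b + zy)y = (1.97 + 0.94×2.35)×2.35 = 9.821 m²; P = b + 2y√(1+z²) = 1.97 + 2×2.35×1.372 = 8.42 m. Hydraulic radius R = A/P = 9.821/8.42 = 1.166 m. Q_A = (1/0.032)·9.821·1.166^(2/3)·√0.01613 = 43.18 m³/s.
Channel B: With bottom width b = 4.21 m and side slope z = 1.9: A = (b + zy)y = (4.21 + 1.9×6.21)×6.21 = 99.42 m²; P = b + 2y√(1+z²) = 4.21 + 2×6.21×2.147 = 30.88 m. Hydraulic radius R = A/P = 99.42/30.88 = 3.22 m. Q_B = (1/0.032)·99.42·3.22^(2/3)·√0.01613 = 860.3 m³/s.
The larger discharge is 860.3 m³/s and the smaller is 43.18 m³/s; the ratio is 19.9.

19.9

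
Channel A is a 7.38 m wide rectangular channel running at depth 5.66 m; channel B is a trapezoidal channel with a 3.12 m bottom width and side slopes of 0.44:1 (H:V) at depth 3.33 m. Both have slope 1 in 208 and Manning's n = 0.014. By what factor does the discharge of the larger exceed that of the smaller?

Channel A: Flow area A = b·y = 7.38 × 5.66 = 41.77 m². Wetted perimeter P = b + 2y = 7.38 + 2×5.66 = 18.7 m. Hydraulic radius R = A/P = 41.77/18.7 = 2.234 m. Q_A = (1/0.014)·41.77·2.234^(2/3)·√0.004808 = 353.5 m³/s.
Channel B: With bottom width b = 3.12 m and side slope z = 0.44: A = (b + zy)y = (3.12 + 0.44×3.33)×3.33 = 15.27 m²; P = b + 2y√(1+z²) = 3.12 + 2×3.33×1.093 = 10.4 m. Hydraulic radius R = A/P = 15.27/10.4 = 1.469 m. Q_B = (1/0.014)·15.27·1.469^(2/3)·√0.004808 = 97.71 m³/s.
The larger discharge is 353.5 m³/s and the smaller is 97.71 m³/s; the ratio is 3.62.

3.62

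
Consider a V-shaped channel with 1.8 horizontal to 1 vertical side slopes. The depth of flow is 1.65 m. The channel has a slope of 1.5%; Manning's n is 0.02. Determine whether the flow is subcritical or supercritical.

For a triangular section with side slope z = 1.8: A = zy² = 1.8×1.65² = 4.9 m²; P = 2y√(1+z²) = 2×1.65×2.059 = 6.795 m.
Hydraulic radius R = A/P = 4.9/6.795 = 0.7212 m.
V = (1/n) R^(2/3) √S = (1/0.02) × 0.7212^(2/3) × √0.015 = 4.925 m/s. Hydraulic depth D_h = A/T = 4.9/5.94 = 0.825 m.
Froude number Fr = V/√(g·D_h) = 4.925/√(9.81×0.825) = 1.73, which is greater than 1, so the flow is supercritical.

supercritical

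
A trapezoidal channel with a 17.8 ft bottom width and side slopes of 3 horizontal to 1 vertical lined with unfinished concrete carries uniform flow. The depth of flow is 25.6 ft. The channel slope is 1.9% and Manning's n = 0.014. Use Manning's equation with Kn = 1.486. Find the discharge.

With bottom width b = 17.8 ft and side slope z = 3: A = (b + zy)y = (17.8 + 3×25.6)×25.6 = 2422 ft²; P = b + 2y√(1+z²) = 17.8 + 2×25.6×3.162 = 179.7 ft.
Hydraulic radius R = A/P = 2422/179.7 = 13.48 ft.
Manning's equation: Q = (1.486/n) A R^(2/3) S^(1/2) = (1.486/0.014) × 2422 × 13.48^(2/3) × 0.019^(1/2) = 201000 ft³/s.

Q = 201000 ft³/s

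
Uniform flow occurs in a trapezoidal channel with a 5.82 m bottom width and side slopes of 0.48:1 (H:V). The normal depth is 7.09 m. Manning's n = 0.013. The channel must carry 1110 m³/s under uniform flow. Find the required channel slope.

S = 0.0111

With bottom width b = 5.82 m and side slope z = 0.48: A = (b + zy)y = (5.82 + 0.48×7.09)×7.09 = 65.39 m²; P = b + 2y√(1+z²) = 5.82 + 2×7.09×1.109 = 21.55 m.
Hydraulic radius R = A/P = 65.39/21.55 = 3.035 m.
From Manning's equation, S = [nQ / (1 A R^(2/3))]² = [0.013 × 1110 / (1 × 65.39 × 3.035^(2/3))]² = 0.0111.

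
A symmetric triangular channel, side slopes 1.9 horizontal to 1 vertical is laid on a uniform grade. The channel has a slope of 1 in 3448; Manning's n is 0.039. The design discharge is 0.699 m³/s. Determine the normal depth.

Manning's equation rearranged: A R^(2/3) = nQ / (1·√S) = 0.039 × 0.699 / (√0.00029) = 1.601.
Trying y = 1.47 m: A R^(2/3) = 3.082 — high.
Trying y = 1.02 m: A R^(2/3) = 1.163 — low.
Trying y = 1.15 m: A R^(2/3) = 1.602 — matches.

y_n = 1.15 m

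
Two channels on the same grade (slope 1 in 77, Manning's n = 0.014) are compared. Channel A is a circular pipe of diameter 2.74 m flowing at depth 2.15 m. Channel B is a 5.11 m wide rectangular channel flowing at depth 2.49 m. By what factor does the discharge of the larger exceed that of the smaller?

3.38

Channel A: For a circular section of diameter D = 2.74 m at depth y = 2.15 m, the central angle is θ = 2 arccos(1 − 2y/D) = 4.353 rad. Then A = (D²/8)(θ − sin θ) = 4.964 m² and P = Dθ/2 = 5.964 m. Hydraulic radius R = A/P = 4.964/5.964 = 0.8323 m. Q_A = (1/0.014)·4.964·0.8323^(2/3)·√0.01299 = 35.75 m³/s.
Channel B: Flow area A = b·y = 5.11 × 2.49 = 12.72 m². Wetted perimeter P = b + 2y = 5.11 + 2×2.49 = 10.09 m. Hydraulic radius R = A/P = 12.72/10.09 = 1.261 m. Q_B = (1/0.014)·12.72·1.261^(2/3)·√0.01299 = 120.9 m³/s.
The larger discharge is 120.9 m³/s and the smaller is 35.75 m³/s; the ratio is 3.38.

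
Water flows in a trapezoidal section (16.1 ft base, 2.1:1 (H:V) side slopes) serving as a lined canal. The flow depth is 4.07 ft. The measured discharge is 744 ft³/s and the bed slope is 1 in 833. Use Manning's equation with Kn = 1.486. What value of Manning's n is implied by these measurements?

With bottom width b = 16.1 ft and side slope z = 2.1: A = (b + zy)y = (16.1 + 2.1×4.07)×4.07 = 100.3 ft²; P = b + 2y√(1+z²) = 16.1 + 2×4.07×2.326 = 35.03 ft.
Hydraulic radius R = A/P = 100.3/35.03 = 2.863 ft.
Rearranging Manning's equation: n = (1.486/Q) A R^(2/3) S^(1/2) = (1.486/744) × 100.3 × 2.863^(2/3) × √0.0012 = 0.014.

n = 0.014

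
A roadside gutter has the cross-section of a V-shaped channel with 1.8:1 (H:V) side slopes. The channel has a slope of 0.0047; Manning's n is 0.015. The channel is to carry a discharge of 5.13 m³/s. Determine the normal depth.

y_n = 1.03 m

Manning's equation rearranged: A R^(2/3) = nQ / (1·√S) = 0.015 × 5.13 / (√0.0047) = 1.122.
At y = 0.76 m: A R^(2/3) = 0.4987 — too small.
At y = 1.22 m: A R^(2/3) = 1.762 — too large.
At y = 1.03 m: A R^(2/3) = 1.122 — close enough.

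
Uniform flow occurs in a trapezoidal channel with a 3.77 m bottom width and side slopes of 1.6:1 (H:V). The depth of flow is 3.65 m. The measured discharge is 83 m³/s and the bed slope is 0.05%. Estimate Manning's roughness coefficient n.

With bottom width b = 3.77 m and side slope z = 1.6: A = (b + zy)y = (3.77 + 1.6×3.65)×3.65 = 35.08 m²; P = b + 2y√(1+z²) = 3.77 + 2×3.65×1.887 = 17.54 m.
Hydraulic radius R = A/P = 35.08/17.54 = 1.999 m.
Rearranging Manning's equation: n = (1/Q) A R^(2/3) S^(1/2) = (1/83) × 35.08 × 1.999^(2/3) × √0.0005 = 0.015.

n = 0.015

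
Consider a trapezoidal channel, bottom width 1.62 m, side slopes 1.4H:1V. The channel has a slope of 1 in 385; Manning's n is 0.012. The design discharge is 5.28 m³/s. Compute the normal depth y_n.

Manning's equation rearranged: A R^(2/3) = nQ / (1·√S) = 0.012 × 5.28 / (√0.002597) = 1.243.
At y = 0.652 m: A R^(2/3) = 0.937 — too small.
At y = 0.833 m: A R^(2/3) = 1.496 — too large.
At y = 0.757 m: A R^(2/3) = 1.244 — ≈ 1.243.

y_n = 0.757 m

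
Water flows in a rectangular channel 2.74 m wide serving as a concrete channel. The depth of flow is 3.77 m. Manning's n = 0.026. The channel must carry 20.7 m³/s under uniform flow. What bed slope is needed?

S = 0.0027

Flow area A = b·y = 2.74 × 3.77 = 10.33 m². Wetted perimeter P = b + 2y = 2.74 + 2×3.77 = 10.28 m.
Hydraulic radius R = A/P = 10.33/10.28 = 1.005 m.
From Manning's equation, S = [nQ / (1 A R^(2/3))]² = [0.026 × 20.7 / (1 × 10.33 × 1.005^(2/3))]² = 0.0027.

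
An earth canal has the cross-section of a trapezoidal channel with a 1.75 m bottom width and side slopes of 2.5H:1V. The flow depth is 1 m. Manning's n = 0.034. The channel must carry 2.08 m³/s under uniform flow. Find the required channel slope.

S = 0.000552

With bottom width b = 1.75 m and side slope z = 2.5: A = (b + zy)y = (1.75 + 2.5×1)×1 = 4.25 m²; P = b + 2y√(1+z²) = 1.75 + 2×1×2.693 = 7.135 m.
Hydraulic radius R = A/P = 4.25/7.135 = 0.5956 m.
From Manning's equation, S = [nQ / (1 A R^(2/3))]² = [0.034 × 2.08 / (1 × 4.25 × 0.5956^(2/3))]² = 0.000552.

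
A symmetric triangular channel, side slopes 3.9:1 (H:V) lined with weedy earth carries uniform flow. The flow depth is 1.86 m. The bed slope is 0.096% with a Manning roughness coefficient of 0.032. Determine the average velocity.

For a triangular section with side slope z = 3.9: A = zy² = 3.9×1.86² = 13.49 m²; P = 2y√(1+z²) = 2×1.86×4.026 = 14.98 m.
Hydraulic radius R = A/P = 13.49/14.98 = 0.9009 m.
From Manning's equation, V = (1/n) R^(2/3) S^(1/2) = (1/0.032) × 0.9009^(2/3) × 0.00096^(1/2) = 0.903 m/s.

V = 0.903 m/s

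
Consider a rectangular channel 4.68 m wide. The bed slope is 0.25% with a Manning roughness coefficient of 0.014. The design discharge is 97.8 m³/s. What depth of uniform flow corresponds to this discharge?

y_n = 4.41 m

Manning's equation rearranged: A R^(2/3) = nQ / (1·√S) = 0.014 × 97.8 / (√0.0025) = 27.38.
Trying y = 3.64 m: A R^(2/3) = 21.57 — too small.
Trying y = 4.41 m: A R^(2/3) = 27.39 — matches.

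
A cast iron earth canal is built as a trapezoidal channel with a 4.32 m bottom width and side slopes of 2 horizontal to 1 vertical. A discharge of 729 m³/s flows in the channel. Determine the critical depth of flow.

At critical depth, Q² T / (g A³) = 1, i.e. A³/T = Q²/g = 729²/9.81 = 54170.
Trying y = 7.88 m: A³/T = 110500 — high.
Trying y = 5.89 m: A³/T = 30590 — low.
Trying y = 6.71 m: A³/T = 54130 — ≈ 54170.

y_c = 6.71 m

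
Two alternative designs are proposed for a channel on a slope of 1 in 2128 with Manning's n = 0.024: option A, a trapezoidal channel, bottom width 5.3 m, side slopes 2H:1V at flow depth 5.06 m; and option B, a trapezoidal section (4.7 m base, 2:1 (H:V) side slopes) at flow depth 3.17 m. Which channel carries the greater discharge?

Channel A: With bottom width b = 5.3 m and side slope z = 2: A = (b + zy)y = (5.3 + 2×5.06)×5.06 = 78.03 m²; P = b + 2y√(1+z²) = 5.3 + 2×5.06×2.236 = 27.93 m. Hydraulic radius R = A/P = 78.03/27.93 = 2.794 m. Q_A = (1/0.024)·78.03·2.794^(2/3)·√0.0004699 = 139.8 m³/s.
Channel B: With bottom width b = 4.7 m and side slope z = 2: A = (b + zy)y = (4.7 + 2×3.17)×3.17 = 35 m²; P = b + 2y√(1+z²) = 4.7 + 2×3.17×2.236 = 18.88 m. Hydraulic radius R = A/P = 35/18.88 = 1.854 m. Q_B = (1/0.024)·35·1.854^(2/3)·√0.0004699 = 47.71 m³/s.
Q_A = 139.8 m³/s vs Q_B = 47.71 m³/s, so channel A carries more.

channel A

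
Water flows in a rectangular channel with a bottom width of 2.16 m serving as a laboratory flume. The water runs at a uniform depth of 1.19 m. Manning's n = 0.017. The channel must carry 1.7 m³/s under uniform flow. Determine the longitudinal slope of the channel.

S = 0.00027

Flow area A = b·y = 2.16 × 1.19 = 2.57 m². Wetted perimeter P = b + 2y = 2.16 + 2×1.19 = 4.54 m.
Hydraulic radius R = A/P = 2.57/4.54 = 0.5662 m.
From Manning's equation, S = [nQ / (1 A R^(2/3))]² = [0.017 × 1.7 / (1 × 2.57 × 0.5662^(2/3))]² = 0.00027.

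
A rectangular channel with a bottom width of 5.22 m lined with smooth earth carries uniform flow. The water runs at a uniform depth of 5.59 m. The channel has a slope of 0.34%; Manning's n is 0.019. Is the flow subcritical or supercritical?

Flow area A = b·y = 5.22 × 5.59 = 29.18 m². Wetted perimeter P = b + 2y = 5.22 + 2×5.59 = 16.4 m.
Hydraulic radius R = A/P = 29.18/16.4 = 1.779 m.
V = (1/n) R^(2/3) √S = (1/0.019) × 1.779^(2/3) × √0.0034 = 4.506 m/s. Hydraulic depth D_h = A/T = 29.18/5.22 = 5.59 m.
Froude number Fr = V/√(g·D_h) = 4.506/√(9.81×5.59) = 0.609, which is less than 1, so the flow is subcritical.

subcritical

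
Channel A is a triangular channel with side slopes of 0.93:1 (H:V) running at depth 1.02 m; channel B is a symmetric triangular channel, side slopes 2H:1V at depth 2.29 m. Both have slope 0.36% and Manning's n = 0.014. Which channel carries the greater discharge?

channel B

Channel A: For a triangular section with side slope z = 0.93: A = zy² = 0.93×1.02² = 0.9676 m²; P = 2y√(1+z²) = 2×1.02×1.366 = 2.786 m. Hydraulic radius R = A/P = 0.9676/2.786 = 0.3473 m. Q_A = (1/0.014)·0.9676·0.3473^(2/3)·√0.0036 = 2.049 m³/s.
Channel B: For a triangular section with side slope z = 2: A = zy² = 2×2.29² = 10.49 m²; P = 2y√(1+z²) = 2×2.29×2.236 = 10.24 m. Hydraulic radius R = A/P = 10.49/10.24 = 1.024 m. Q_B = (1/0.014)·10.49·1.024^(2/3)·√0.0036 = 45.67 m³/s.
Q_A = 2.049 m³/s vs Q_B = 45.67 m³/s, so channel B carries more.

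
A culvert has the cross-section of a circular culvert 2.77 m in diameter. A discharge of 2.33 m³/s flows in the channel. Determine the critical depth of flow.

At critical depth, Q² T / (g A³) = 1, i.e. A³/T = Q²/g = 2.33²/9.81 = 0.5534.
Trying y = 0.563 m: A³/T = 0.3036 — short.
Trying y = 0.656 m: A³/T = 0.5519 — ≈ 0.5534.

y_c = 0.656 m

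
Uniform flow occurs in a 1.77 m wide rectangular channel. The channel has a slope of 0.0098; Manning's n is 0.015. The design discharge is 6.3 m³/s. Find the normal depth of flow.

y_n = 0.918 m

Manning's equation rearranged: A R^(2/3) = nQ / (1·√S) = 0.015 × 6.3 / (√0.0098) = 0.9546.
Try y = 0.777 m: A R^(2/3) = 0.7636 — short.
Try y = 1.1 m: A R^(2/3) = 1.211 — over.
Try y = 0.918 m: A R^(2/3) = 0.955 — matches.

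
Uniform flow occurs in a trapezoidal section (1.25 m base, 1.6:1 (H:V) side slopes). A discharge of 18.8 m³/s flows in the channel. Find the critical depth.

At critical depth, Q² T / (g A³) = 1, i.e. A³/T = Q²/g = 18.8²/9.81 = 36.03.
At y = 1.35 m: A³/T = 17.51 — low.
At y = 1.82 m: A³/T = 61.44 — high.
At y = 1.6 m: A³/T = 35.56 — matches.

y_c = 1.6 m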